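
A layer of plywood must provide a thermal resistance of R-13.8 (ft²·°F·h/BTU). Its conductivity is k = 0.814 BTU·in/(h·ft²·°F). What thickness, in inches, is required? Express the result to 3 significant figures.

L = R × k = 13.8 × 0.814 = 11.23 in

11.2 in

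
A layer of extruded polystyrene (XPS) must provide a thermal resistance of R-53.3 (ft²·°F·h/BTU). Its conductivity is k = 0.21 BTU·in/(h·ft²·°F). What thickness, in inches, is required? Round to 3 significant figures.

11.2 in

L = R × k = 53.3 × 0.21 = 11.19 in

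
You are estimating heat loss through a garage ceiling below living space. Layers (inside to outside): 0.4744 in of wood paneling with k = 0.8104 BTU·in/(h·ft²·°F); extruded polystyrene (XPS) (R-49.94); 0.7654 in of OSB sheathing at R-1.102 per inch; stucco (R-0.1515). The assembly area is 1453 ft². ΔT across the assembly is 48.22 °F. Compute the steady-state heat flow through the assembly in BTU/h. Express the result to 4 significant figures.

1360 BTU/h

0.4744/0.8104 = 0.58539
0.7654 × 1.102 = 0.84347
R_total = 0.58539 + 49.94 + 0.84347 + 0.1515 = 51.52 ft²·°F·h/BTU
Q = A·ΔT/R = 1453 × 48.22 / 51.52 = 1359.9 BTU/h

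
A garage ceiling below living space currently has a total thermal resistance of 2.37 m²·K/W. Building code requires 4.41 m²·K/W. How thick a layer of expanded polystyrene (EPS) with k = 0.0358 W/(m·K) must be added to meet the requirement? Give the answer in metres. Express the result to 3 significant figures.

ΔR = 4.41 − 2.37 = 2.04 m²·K/W
L = ΔR × k = 2.04 × 0.0358 = 0.07303 m

0.0730 m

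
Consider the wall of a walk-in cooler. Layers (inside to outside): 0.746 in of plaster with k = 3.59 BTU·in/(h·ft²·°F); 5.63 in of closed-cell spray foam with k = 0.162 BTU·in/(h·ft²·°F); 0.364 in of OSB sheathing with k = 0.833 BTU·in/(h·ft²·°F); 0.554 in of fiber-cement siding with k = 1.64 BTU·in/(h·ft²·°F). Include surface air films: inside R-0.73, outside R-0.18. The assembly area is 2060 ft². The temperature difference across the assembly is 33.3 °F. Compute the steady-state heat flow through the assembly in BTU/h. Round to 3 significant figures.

1870 BTU/h

0.746/3.59 = 0.2078
5.63/0.162 = 34.75
0.364/0.833 = 0.437
0.554/1.64 = 0.3378
R_total = 0.73 + 0.2078 + 34.75 + 0.437 + 0.3378 + 0.18 = 36.65 ft²·°F·h/BTU
Q = A·ΔT/R = 2060 × 33.3 / 36.65 = 1872 BTU/h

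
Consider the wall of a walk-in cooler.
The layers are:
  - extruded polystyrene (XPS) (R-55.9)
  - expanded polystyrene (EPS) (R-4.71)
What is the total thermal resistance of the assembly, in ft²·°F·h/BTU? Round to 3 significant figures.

60.6 ft²·°F·h/BTU

R_total = 55.9 + 4.71 = 60.61 ft²·°F·h/BTU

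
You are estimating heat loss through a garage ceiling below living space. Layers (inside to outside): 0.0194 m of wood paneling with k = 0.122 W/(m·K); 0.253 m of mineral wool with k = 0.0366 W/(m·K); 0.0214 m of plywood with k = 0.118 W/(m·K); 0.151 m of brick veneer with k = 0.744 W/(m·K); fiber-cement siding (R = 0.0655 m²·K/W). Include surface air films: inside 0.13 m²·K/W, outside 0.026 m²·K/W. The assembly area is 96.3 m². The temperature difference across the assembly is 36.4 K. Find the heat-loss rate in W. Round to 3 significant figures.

0.0194/0.122 = 0.159
0.253/0.0366 = 6.913
0.0214/0.118 = 0.1814
0.151/0.744 = 0.203
R_total = 0.13 + 0.159 + 6.913 + 0.1814 + 0.203 + 0.0655 + 0.026 = 7.677 m²·K/W
Q = A·ΔT/R = 96.3 × 36.4 / 7.677 = 456.6 W

457 W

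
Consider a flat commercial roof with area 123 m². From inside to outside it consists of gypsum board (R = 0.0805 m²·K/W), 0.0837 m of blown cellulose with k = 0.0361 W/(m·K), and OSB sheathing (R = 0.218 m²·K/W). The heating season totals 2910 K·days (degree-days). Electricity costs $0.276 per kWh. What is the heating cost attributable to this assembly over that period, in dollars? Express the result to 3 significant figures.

906 dollars

0.0837/0.0361 = 2.319
R_total = 0.0805 + 2.319 + 0.218 = 2.617 m²·K/W
E = A × HDD × 24 / R / 1000 = 123 × 2910 × 24 / 2.617 / 1000 = 3282 kWh
Cost = 3282 × 0.276 = $906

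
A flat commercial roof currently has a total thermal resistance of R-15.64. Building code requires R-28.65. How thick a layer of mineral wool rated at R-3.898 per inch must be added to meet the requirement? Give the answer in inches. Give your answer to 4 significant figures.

ΔR = 28.65 − 15.64 = 13.01 ft²·°F·h/BTU
L = ΔR / (R/in) = 13.01/3.898 = 3.3376 in

3.338 in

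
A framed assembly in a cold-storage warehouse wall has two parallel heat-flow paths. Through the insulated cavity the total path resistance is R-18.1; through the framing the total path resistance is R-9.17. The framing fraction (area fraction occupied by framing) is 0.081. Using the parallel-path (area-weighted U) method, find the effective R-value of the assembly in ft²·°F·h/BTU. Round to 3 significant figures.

U_eff = 0.919/18.1 + 0.081/9.17 = 0.05077 + 0.008833 = 0.05961
R_eff = 1/U_eff = 16.78 ft²·°F·h/BTU

16.8 ft²·°F·h/BTU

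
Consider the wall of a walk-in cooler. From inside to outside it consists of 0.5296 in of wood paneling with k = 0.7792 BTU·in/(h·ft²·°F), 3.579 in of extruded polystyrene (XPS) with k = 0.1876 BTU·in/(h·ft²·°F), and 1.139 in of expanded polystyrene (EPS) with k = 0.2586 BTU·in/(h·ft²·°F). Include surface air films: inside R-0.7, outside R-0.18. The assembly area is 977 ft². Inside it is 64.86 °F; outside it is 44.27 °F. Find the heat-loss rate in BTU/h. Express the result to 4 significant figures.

803.3 BTU/h

0.5296/0.7792 = 0.67967
3.579/0.1876 = 19.078
1.139/0.2586 = 4.4045
R_total = 0.7 + 0.67967 + 19.078 + 4.4045 + 0.18 = 25.042 ft²·°F·h/BTU
Q = A·ΔT/R = 977 × (64.86 − 44.27) / 25.042 = 803.31 BTU/h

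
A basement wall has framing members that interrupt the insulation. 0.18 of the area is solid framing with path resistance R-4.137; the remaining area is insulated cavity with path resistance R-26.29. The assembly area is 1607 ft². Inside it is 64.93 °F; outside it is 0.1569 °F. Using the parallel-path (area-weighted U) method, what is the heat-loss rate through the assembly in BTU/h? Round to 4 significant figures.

U_eff = 0.82/26.29 + 0.18/4.137 = 0.031191 + 0.04351 = 0.0747
R_eff = 1/U_eff = 13.387 ft²·°F·h/BTU
Q = 1607 × (64.93 − 0.1569) / 13.387 = 7775.6 BTU/h

7776 BTU/h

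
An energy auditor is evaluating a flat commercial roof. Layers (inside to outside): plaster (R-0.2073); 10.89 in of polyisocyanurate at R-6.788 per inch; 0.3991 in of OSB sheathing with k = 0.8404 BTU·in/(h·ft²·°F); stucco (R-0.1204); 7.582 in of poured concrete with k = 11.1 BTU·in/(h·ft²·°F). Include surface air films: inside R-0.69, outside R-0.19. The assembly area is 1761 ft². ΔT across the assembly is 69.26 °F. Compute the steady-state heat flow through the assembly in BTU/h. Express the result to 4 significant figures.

1599 BTU/h

10.89 × 6.788 = 73.921
0.3991/0.8404 = 0.47489
7.582/11.1 = 0.68306
R_total = 0.69 + 0.2073 + 73.921 + 0.47489 + 0.1204 + 0.68306 + 0.19 = 76.287 ft²·°F·h/BTU
Q = A·ΔT/R = 1761 × 69.26 / 76.287 = 1598.8 BTU/h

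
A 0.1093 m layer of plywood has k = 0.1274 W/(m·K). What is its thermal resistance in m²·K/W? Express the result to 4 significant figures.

0.8579 m²·K/W

R = L/k = 0.1093/0.1274 = 0.85793 m²·K/W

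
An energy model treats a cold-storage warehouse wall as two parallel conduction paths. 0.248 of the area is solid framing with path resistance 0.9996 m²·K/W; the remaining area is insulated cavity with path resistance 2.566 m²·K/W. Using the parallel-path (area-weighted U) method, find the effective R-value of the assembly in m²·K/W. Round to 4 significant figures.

U_eff = 0.752/2.566 + 0.248/0.9996 = 0.29306 + 0.2481 = 0.54116
R_eff = 1/U_eff = 1.8479 m²·K/W

1.848 m²·K/W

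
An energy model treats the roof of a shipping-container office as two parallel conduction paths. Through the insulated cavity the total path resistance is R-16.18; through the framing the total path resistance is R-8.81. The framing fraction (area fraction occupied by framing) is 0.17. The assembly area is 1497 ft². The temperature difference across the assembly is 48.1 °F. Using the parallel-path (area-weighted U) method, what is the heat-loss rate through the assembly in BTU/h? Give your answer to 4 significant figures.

U_eff = 0.83/16.18 + 0.17/8.81 = 0.051298 + 0.019296 = 0.070594
R_eff = 1/U_eff = 14.165 ft²·°F·h/BTU
Q = 1497 × 48.1 / 14.165 = 5083.2 BTU/h

5083 BTU/h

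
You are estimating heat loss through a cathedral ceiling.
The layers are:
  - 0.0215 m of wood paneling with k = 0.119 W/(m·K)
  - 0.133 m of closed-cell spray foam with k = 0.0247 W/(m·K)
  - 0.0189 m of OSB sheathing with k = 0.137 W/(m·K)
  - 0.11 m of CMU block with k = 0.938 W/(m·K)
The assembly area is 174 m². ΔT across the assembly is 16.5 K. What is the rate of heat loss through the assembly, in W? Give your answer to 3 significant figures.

493 W

0.0215/0.119 = 0.1807
0.133/0.0247 = 5.385
0.0189/0.137 = 0.138
0.11/0.938 = 0.1173
R_total = 0.1807 + 5.385 + 0.138 + 0.1173 = 5.821 m²·K/W
Q = A·ΔT/R = 174 × 16.5 / 5.821 = 493.3 W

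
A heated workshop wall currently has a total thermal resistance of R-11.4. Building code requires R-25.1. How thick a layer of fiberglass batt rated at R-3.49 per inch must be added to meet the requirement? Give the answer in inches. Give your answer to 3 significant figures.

3.93 in

ΔR = 25.1 − 11.4 = 13.7 ft²·°F·h/BTU
L = ΔR / (R/in) = 13.7/3.49 = 3.926 in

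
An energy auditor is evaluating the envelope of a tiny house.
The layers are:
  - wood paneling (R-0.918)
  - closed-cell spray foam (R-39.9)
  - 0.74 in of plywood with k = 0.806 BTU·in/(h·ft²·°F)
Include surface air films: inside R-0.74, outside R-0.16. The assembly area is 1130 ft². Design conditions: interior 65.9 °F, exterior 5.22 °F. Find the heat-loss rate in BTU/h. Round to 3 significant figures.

0.74/0.806 = 0.9181
R_total = 0.74 + 0.918 + 39.9 + 0.9181 + 0.16 = 42.64 ft²·°F·h/BTU
Q = A·ΔT/R = 1130 × (65.9 − 5.22) / 42.64 = 1608 BTU/h

1610 BTU/h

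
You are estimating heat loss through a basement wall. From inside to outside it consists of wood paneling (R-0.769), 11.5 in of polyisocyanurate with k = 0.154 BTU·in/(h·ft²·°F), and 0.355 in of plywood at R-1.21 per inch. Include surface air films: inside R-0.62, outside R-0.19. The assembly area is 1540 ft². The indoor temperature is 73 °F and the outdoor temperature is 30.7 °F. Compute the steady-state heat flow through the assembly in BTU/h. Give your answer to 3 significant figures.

849 BTU/h

11.5/0.154 = 74.68
0.355 × 1.21 = 0.4295
R_total = 0.62 + 0.769 + 74.68 + 0.4295 + 0.19 = 76.68 ft²·°F·h/BTU
Q = A·ΔT/R = 1540 × (73 − 30.7) / 76.68 = 849.5 BTU/h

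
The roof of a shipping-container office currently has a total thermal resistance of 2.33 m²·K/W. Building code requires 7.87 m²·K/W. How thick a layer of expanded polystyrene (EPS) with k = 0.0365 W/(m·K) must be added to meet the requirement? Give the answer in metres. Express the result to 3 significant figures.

0.202 m

ΔR = 7.87 − 2.33 = 5.54 m²·K/W
L = ΔR × k = 5.54 × 0.0365 = 0.2022 m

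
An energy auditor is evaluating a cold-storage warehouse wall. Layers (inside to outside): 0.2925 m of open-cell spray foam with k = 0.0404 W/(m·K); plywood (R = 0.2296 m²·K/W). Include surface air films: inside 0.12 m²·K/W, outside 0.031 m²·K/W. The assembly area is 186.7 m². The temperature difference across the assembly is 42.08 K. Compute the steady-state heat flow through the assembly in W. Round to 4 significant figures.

1031 W

0.2925/0.0404 = 7.2401
R_total = 0.12 + 7.2401 + 0.2296 + 0.031 = 7.6207 m²·K/W
Q = A·ΔT/R = 186.7 × 42.08 / 7.6207 = 1030.9 W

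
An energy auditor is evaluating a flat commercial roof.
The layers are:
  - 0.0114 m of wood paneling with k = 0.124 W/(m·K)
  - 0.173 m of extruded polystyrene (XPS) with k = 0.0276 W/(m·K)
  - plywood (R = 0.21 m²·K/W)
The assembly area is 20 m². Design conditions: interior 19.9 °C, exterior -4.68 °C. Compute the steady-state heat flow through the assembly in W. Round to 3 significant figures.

0.0114/0.124 = 0.09194
0.173/0.0276 = 6.268
R_total = 0.09194 + 6.268 + 0.21 = 6.57 m²·K/W
Q = A·ΔT/R = 20 × (19.9 − (-4.68)) / 6.57 = 74.82 W

74.8 W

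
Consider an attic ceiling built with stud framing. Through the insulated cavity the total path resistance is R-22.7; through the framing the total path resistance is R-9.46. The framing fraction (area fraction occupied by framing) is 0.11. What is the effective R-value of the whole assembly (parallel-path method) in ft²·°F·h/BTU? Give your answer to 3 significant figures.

19.7 ft²·°F·h/BTU

U_eff = 0.89/22.7 + 0.11/9.46 = 0.03921 + 0.01163 = 0.05083
R_eff = 1/U_eff = 19.67 ft²·°F·h/BTU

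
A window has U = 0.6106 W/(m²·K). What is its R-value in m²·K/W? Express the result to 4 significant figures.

1.638 m²·K/W

R = 1/U = 1/0.6106 = 1.6377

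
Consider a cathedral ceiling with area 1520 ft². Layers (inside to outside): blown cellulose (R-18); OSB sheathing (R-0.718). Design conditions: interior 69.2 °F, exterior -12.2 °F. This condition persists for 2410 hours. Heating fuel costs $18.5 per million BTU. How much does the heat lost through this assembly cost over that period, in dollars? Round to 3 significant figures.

R_total = 18 + 0.718 = 18.72 ft²·°F·h/BTU
Q = 1520 × (69.2 − (-12.2)) / 18.72 = 6610 BTU/h
E = 6610 × 2410 = 15930000 BTU
Cost = 15930000/10⁶ × 18.5 = $294.7

295 dollars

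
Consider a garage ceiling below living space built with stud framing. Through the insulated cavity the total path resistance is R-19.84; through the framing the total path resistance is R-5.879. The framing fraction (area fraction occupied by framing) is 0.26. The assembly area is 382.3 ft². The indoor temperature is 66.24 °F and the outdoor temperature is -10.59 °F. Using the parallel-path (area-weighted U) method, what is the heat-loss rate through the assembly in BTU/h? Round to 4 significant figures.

U_eff = 0.74/19.84 + 0.26/5.879 = 0.037298 + 0.044225 = 0.081524
R_eff = 1/U_eff = 12.266 ft²·°F·h/BTU
Q = 382.3 × (66.24 − (-10.59)) / 12.266 = 2394.5 BTU/h

2395 BTU/h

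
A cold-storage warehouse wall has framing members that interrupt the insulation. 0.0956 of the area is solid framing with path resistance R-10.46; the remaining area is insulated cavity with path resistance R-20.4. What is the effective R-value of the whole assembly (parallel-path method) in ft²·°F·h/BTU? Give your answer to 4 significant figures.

U_eff = 0.9044/20.4 + 0.0956/10.46 = 0.044333 + 0.0091396 = 0.053473
R_eff = 1/U_eff = 18.701 ft²·°F·h/BTU

18.70 ft²·°F·h/BTU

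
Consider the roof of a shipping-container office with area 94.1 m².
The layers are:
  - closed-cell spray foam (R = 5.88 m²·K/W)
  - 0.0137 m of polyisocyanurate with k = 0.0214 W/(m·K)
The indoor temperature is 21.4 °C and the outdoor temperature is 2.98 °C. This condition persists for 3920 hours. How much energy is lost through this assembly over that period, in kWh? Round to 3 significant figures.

0.0137/0.0214 = 0.6402
R_total = 5.88 + 0.6402 = 6.52 m²·K/W
Q = 94.1 × (21.4 − 2.98) / 6.52 = 265.8 W
E = 265.8 W × 3920 h / 1000 = 1042 kWh

1040 kWh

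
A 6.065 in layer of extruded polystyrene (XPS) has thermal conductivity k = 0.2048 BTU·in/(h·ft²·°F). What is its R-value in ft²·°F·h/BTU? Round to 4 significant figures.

R = L/k = 6.065/0.2048 = 29.614 ft²·°F·h/BTU

29.61 ft²·°F·h/BTU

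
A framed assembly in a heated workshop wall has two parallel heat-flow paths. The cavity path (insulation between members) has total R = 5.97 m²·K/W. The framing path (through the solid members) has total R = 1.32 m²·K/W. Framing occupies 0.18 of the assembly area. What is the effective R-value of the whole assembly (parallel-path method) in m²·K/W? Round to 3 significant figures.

3.65 m²·K/W

U_eff = 0.82/5.97 + 0.18/1.32 = 0.1374 + 0.1364 = 0.2737
R_eff = 1/U_eff = 3.653 m²·K/W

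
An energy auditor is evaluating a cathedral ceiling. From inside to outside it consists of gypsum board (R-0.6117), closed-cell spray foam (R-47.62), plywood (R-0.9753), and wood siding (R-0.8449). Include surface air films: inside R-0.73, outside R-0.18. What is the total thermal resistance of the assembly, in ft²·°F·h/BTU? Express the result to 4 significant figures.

R_total = 0.73 + 0.6117 + 47.62 + 0.9753 + 0.8449 + 0.18 = 50.962 ft²·°F·h/BTU

50.96 ft²·°F·h/BTU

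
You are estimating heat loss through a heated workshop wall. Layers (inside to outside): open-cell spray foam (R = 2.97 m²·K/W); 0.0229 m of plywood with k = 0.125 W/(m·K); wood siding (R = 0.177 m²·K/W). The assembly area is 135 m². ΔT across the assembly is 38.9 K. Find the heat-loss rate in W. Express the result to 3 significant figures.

0.0229/0.125 = 0.1832
R_total = 2.97 + 0.1832 + 0.177 = 3.33 m²·K/W
Q = A·ΔT/R = 135 × 38.9 / 3.33 = 1577 W

1580 W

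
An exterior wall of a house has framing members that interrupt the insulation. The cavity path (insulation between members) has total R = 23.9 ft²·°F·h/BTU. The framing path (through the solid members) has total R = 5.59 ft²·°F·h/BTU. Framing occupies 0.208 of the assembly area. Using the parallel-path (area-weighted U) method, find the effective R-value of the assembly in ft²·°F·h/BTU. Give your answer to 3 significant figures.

14.2 ft²·°F·h/BTU

U_eff = 0.792/23.9 + 0.208/5.59 = 0.03314 + 0.03721 = 0.07035
R_eff = 1/U_eff = 14.22 ft²·°F·h/BTU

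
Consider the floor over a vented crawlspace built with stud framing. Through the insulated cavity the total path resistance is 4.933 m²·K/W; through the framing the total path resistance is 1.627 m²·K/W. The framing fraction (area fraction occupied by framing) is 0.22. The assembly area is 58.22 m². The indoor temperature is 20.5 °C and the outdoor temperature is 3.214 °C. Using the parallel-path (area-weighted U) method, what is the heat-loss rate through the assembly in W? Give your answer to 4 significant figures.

U_eff = 0.78/4.933 + 0.22/1.627 = 0.15812 + 0.13522 = 0.29334
R_eff = 1/U_eff = 3.409 m²·K/W
Q = 58.22 × (20.5 − 3.214) / 3.409 = 295.21 W

295.2 W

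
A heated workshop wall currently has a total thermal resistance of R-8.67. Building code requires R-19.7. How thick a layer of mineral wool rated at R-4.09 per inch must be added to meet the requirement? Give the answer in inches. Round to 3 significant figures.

ΔR = 19.7 − 8.67 = 11.03 ft²·°F·h/BTU
L = ΔR / (R/in) = 11.03/4.09 = 2.697 in

2.70 in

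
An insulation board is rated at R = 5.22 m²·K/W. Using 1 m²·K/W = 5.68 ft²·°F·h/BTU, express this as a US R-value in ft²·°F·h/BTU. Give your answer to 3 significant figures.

R_US = 5.22 × 5.68 = 29.65

29.6 ft²·°F·h/BTU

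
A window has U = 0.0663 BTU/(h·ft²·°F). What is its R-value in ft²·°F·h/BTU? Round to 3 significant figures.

R = 1/U = 1/0.0663 = 15.08

15.1 ft²·°F·h/BTU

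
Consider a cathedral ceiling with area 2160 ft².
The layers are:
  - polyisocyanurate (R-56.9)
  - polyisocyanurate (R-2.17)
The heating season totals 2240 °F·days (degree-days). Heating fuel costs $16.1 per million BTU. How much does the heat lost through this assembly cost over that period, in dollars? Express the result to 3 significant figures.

R_total = 56.9 + 2.17 = 59.07 ft²·°F·h/BTU
E = A × HDD × 24 / R = 2160 × 2240 × 24 / 59.07 = 1966000 BTU
Cost = 1966000/10⁶ × 16.1 = $31.65

31.6 dollars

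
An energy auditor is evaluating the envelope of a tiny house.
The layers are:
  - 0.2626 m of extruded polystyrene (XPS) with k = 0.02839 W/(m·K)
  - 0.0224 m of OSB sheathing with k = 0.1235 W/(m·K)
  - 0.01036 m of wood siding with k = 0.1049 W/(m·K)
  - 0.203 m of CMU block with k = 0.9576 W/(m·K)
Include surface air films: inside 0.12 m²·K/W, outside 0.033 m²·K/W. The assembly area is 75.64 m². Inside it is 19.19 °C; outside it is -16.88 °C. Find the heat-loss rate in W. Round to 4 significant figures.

275.7 W

0.2626/0.02839 = 9.2497
0.0224/0.1235 = 0.18138
0.01036/0.1049 = 0.098761
0.203/0.9576 = 0.21199
R_total = 0.12 + 9.2497 + 0.18138 + 0.098761 + 0.21199 + 0.033 = 9.8949 m²·K/W
Q = A·ΔT/R = 75.64 × (19.19 − (-16.88)) / 9.8949 = 275.73 W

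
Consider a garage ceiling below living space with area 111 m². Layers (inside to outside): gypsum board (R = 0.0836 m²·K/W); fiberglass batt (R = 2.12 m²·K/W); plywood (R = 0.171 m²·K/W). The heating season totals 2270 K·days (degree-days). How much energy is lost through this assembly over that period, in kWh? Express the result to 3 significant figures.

R_total = 0.0836 + 2.12 + 0.171 = 2.375 m²·K/W
E = A × HDD × 24 / R / 1000 = 111 × 2270 × 24 / 2.375 / 1000 = 2547 kWh

2550 kWh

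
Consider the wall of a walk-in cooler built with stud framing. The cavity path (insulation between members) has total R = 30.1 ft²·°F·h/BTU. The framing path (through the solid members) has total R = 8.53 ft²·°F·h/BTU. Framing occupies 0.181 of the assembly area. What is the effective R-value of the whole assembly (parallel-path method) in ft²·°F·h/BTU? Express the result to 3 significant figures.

U_eff = 0.819/30.1 + 0.181/8.53 = 0.02721 + 0.02122 = 0.04843
R_eff = 1/U_eff = 20.65 ft²·°F·h/BTU

20.6 ft²·°F·h/BTU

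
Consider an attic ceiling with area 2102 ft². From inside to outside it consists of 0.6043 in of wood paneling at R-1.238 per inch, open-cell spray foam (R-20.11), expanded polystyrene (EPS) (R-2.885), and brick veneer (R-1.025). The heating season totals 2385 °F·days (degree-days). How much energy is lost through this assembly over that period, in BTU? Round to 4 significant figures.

0.6043 × 1.238 = 0.74812
R_total = 0.74812 + 20.11 + 2.885 + 1.025 = 24.768 ft²·°F·h/BTU
E = A × HDD × 24 / R = 2102 × 2385 × 24 / 24.768 = 4857800 BTU

4858000 BTU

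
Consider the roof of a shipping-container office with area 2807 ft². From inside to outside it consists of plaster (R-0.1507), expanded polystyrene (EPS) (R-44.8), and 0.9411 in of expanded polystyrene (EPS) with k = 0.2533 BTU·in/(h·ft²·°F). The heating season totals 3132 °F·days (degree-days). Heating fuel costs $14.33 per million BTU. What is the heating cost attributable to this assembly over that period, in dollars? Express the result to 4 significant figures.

0.9411/0.2533 = 3.7154
R_total = 0.1507 + 44.8 + 3.7154 = 48.666 ft²·°F·h/BTU
E = A × HDD × 24 / R = 2807 × 3132 × 24 / 48.666 = 4335600 BTU
Cost = 4335600/10⁶ × 14.33 = $62.129

62.13 dollars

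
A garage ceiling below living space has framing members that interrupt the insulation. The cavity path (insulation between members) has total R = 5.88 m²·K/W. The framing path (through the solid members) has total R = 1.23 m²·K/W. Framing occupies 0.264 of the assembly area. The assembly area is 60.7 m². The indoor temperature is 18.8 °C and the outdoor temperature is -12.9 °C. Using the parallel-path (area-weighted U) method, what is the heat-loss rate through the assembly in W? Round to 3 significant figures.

U_eff = 0.736/5.88 + 0.264/1.23 = 0.1252 + 0.2146 = 0.3398
R_eff = 1/U_eff = 2.943 m²·K/W
Q = 60.7 × (18.8 − (-12.9)) / 2.943 = 653.8 W

654 W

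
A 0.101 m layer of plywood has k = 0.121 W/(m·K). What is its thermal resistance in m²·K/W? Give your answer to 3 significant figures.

R = L/k = 0.101/0.121 = 0.8347 m²·K/W

0.835 m²·K/W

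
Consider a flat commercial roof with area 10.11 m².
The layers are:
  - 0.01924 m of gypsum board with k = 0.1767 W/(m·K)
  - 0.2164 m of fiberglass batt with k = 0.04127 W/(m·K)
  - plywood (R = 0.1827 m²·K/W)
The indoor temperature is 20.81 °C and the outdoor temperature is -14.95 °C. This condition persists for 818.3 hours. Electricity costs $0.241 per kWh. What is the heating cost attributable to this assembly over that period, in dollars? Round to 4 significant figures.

12.88 dollars

0.01924/0.1767 = 0.10889
0.2164/0.04127 = 5.2435
R_total = 0.10889 + 5.2435 + 0.1827 = 5.5351 m²·K/W
Q = 10.11 × (20.81 − (-14.95)) / 5.5351 = 65.317 W
E = 65.317 W × 818.3 h / 1000 = 53.448 kWh
Cost = 53.448 × 0.241 = $12.881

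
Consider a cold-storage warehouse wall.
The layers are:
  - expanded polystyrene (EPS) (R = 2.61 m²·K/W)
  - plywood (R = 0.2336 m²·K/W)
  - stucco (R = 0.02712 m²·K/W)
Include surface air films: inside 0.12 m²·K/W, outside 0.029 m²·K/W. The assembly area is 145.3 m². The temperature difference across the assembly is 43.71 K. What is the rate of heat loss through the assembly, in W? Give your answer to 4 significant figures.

R_total = 0.12 + 2.61 + 0.2336 + 0.02712 + 0.029 = 3.0197 m²·K/W
Q = A·ΔT/R = 145.3 × 43.71 / 3.0197 = 2103.2 W

2103 W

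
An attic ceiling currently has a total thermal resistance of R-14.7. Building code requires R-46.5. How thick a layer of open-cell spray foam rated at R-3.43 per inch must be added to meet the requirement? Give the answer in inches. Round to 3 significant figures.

9.27 in

ΔR = 46.5 − 14.7 = 31.8 ft²·°F·h/BTU
L = ΔR / (R/in) = 31.8/3.43 = 9.271 in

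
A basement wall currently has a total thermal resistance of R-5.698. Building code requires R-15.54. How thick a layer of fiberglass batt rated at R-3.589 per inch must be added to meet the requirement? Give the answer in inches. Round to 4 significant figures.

2.742 in

ΔR = 15.54 − 5.698 = 9.842 ft²·°F·h/BTU
L = ΔR / (R/in) = 9.842/3.589 = 2.7423 in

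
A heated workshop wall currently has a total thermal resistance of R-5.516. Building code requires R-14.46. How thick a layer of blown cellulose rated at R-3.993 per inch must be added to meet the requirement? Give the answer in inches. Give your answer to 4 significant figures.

2.240 in

ΔR = 14.46 − 5.516 = 8.944 ft²·°F·h/BTU
L = ΔR / (R/in) = 8.944/3.993 = 2.2399 in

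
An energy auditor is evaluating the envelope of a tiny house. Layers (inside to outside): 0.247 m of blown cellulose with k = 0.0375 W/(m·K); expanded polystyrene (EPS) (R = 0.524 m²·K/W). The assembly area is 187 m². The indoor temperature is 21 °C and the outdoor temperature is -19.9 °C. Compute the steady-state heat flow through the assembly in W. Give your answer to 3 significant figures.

0.247/0.0375 = 6.587
R_total = 6.587 + 0.524 = 7.111 m²·K/W
Q = A·ΔT/R = 187 × (21 − (-19.9)) / 7.111 = 1076 W

1080 W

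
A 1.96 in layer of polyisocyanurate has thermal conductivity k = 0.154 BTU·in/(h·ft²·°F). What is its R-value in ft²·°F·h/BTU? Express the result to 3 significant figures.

12.7 ft²·°F·h/BTU

R = L/k = 1.96/0.154 = 12.73 ft²·°F·h/BTU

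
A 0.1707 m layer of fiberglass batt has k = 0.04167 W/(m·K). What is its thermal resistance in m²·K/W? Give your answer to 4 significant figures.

4.096 m²·K/W

R = L/k = 0.1707/0.04167 = 4.0965 m²·K/W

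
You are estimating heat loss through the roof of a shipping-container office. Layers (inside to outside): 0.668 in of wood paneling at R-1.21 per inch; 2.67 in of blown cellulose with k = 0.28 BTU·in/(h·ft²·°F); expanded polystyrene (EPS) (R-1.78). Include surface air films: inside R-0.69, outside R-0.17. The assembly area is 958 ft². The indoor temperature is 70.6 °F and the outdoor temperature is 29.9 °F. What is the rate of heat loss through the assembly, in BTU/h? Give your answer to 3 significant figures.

0.668 × 1.21 = 0.8083
2.67/0.28 = 9.536
R_total = 0.69 + 0.8083 + 9.536 + 1.78 + 0.17 = 12.98 ft²·°F·h/BTU
Q = A·ΔT/R = 958 × (70.6 − 29.9) / 12.98 = 3003 BTU/h

3000 BTU/h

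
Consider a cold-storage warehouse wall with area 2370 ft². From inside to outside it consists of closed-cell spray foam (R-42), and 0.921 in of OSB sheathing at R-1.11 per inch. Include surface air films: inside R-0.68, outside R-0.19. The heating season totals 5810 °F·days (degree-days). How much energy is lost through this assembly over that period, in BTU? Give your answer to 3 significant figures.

7530000 BTU

0.921 × 1.11 = 1.022
R_total = 0.68 + 42 + 1.022 + 0.19 = 43.89 ft²·°F·h/BTU
E = A × HDD × 24 / R = 2370 × 5810 × 24 / 43.89 = 7529000 BTU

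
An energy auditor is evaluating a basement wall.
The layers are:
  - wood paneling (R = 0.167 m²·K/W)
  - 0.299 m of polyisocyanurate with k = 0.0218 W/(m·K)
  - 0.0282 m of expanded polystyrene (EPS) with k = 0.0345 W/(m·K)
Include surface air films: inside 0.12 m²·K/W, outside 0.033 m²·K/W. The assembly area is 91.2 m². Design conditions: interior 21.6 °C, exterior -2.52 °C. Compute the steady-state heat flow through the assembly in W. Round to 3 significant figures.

148 W

0.299/0.0218 = 13.72
0.0282/0.0345 = 0.8174
R_total = 0.12 + 0.167 + 13.72 + 0.8174 + 0.033 = 14.85 m²·K/W
Q = A·ΔT/R = 91.2 × (21.6 − (-2.52)) / 14.85 = 148.1 W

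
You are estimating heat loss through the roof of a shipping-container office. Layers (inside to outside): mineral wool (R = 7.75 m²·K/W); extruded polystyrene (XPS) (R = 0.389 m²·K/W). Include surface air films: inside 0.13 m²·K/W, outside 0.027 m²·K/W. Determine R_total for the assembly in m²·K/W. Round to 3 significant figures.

R_total = 0.13 + 7.75 + 0.389 + 0.027 = 8.296 m²·K/W

8.30 m²·K/W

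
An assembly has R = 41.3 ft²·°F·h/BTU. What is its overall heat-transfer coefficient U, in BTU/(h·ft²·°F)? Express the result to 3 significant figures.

0.0242 BTU/(h·ft²·°F)

U = 1/R = 1/41.3 = 0.02421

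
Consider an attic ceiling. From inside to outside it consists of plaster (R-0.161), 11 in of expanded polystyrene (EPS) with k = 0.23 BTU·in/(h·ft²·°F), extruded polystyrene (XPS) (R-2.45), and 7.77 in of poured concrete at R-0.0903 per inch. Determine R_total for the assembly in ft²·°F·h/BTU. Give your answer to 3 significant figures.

11/0.23 = 47.83
7.77 × 0.0903 = 0.7016
R_total = 0.161 + 47.83 + 2.45 + 0.7016 = 51.14 ft²·°F·h/BTU

51.1 ft²·°F·h/BTU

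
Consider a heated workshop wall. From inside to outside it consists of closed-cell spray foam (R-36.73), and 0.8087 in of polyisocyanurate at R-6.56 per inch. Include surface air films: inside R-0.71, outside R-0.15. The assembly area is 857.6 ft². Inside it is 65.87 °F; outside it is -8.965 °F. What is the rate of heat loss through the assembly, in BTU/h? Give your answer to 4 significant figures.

1496 BTU/h

0.8087 × 6.56 = 5.3051
R_total = 0.71 + 36.73 + 5.3051 + 0.15 = 42.895 ft²·°F·h/BTU
Q = A·ΔT/R = 857.6 × (65.87 − (-8.965)) / 42.895 = 1496.2 BTU/h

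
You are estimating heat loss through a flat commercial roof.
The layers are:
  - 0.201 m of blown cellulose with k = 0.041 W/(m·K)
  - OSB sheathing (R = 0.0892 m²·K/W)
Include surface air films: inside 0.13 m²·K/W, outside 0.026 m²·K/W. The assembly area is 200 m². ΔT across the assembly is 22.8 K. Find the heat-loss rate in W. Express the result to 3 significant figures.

886 W

0.201/0.041 = 4.902
R_total = 0.13 + 4.902 + 0.0892 + 0.026 = 5.148 m²·K/W
Q = A·ΔT/R = 200 × 22.8 / 5.148 = 885.8 W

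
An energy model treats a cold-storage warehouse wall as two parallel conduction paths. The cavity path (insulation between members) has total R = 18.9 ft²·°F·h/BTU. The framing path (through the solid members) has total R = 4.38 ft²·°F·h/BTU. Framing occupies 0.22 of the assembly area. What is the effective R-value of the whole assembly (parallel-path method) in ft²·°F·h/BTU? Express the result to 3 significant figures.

10.9 ft²·°F·h/BTU

U_eff = 0.78/18.9 + 0.22/4.38 = 0.04127 + 0.05023 = 0.0915
R_eff = 1/U_eff = 10.93 ft²·°F·h/BTU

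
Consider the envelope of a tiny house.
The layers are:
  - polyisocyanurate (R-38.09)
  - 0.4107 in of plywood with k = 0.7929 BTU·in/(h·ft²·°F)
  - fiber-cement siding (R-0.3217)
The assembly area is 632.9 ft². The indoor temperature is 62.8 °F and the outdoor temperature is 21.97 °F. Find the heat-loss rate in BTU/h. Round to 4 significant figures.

663.8 BTU/h

0.4107/0.7929 = 0.51797
R_total = 38.09 + 0.51797 + 0.3217 = 38.93 ft²·°F·h/BTU
Q = A·ΔT/R = 632.9 × (62.8 − 21.97) / 38.93 = 663.79 BTU/h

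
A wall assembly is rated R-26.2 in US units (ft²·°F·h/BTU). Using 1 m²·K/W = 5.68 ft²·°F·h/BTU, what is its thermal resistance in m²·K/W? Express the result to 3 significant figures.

R_SI = 26.2/5.68 = 4.613

4.61 m²·K/W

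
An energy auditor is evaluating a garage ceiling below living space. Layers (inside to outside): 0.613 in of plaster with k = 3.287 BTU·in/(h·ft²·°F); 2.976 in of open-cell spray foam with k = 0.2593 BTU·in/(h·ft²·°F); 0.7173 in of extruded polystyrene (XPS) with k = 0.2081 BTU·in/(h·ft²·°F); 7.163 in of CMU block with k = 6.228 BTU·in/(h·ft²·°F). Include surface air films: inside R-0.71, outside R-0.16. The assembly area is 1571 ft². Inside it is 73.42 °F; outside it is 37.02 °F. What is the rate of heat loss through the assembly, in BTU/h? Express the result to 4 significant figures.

3338 BTU/h

0.613/3.287 = 0.18649
2.976/0.2593 = 11.477
0.7173/0.2081 = 3.4469
7.163/6.228 = 1.1501
R_total = 0.71 + 0.18649 + 11.477 + 3.4469 + 1.1501 + 0.16 = 17.131 ft²·°F·h/BTU
Q = A·ΔT/R = 1571 × (73.42 − 37.02) / 17.131 = 3338.1 BTU/h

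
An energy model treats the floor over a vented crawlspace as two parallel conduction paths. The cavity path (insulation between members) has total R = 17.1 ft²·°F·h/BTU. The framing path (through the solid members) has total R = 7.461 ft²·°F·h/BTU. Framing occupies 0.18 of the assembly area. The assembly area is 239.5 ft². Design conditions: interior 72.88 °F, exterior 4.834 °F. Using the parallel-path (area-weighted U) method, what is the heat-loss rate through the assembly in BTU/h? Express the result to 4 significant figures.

U_eff = 0.82/17.1 + 0.18/7.461 = 0.047953 + 0.024125 = 0.072079
R_eff = 1/U_eff = 13.874 ft²·°F·h/BTU
Q = 239.5 × (72.88 − 4.834) / 13.874 = 1174.7 BTU/h

1175 BTU/h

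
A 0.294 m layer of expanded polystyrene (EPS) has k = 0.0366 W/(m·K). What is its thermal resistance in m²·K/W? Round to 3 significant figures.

8.03 m²·K/W

R = L/k = 0.294/0.0366 = 8.033 m²·K/W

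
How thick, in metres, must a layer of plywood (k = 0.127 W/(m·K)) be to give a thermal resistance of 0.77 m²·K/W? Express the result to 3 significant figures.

L = R·k = 0.77 × 0.127 = 0.09779 m

0.0978 m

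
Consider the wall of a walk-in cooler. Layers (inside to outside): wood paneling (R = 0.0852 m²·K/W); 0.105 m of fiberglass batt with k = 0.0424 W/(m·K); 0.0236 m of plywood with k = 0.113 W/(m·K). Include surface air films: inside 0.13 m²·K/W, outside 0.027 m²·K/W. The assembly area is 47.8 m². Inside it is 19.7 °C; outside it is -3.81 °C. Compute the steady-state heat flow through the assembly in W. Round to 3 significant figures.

384 W

0.105/0.0424 = 2.476
0.0236/0.113 = 0.2088
R_total = 0.13 + 0.0852 + 2.476 + 0.2088 + 0.027 = 2.927 m²·K/W
Q = A·ΔT/R = 47.8 × (19.7 − (-3.81)) / 2.927 = 383.9 W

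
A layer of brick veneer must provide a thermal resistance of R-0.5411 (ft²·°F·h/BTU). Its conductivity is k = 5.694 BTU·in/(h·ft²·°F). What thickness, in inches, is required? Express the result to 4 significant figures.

L = R × k = 0.5411 × 5.694 = 3.081 in

3.081 in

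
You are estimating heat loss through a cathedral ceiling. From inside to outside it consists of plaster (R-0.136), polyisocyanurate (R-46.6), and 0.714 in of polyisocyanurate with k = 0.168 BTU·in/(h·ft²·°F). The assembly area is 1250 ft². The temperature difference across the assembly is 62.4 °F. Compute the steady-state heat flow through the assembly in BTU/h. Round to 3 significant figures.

0.714/0.168 = 4.25
R_total = 0.136 + 46.6 + 4.25 = 50.99 ft²·°F·h/BTU
Q = A·ΔT/R = 1250 × 62.4 / 50.99 = 1530 BTU/h

1530 BTU/h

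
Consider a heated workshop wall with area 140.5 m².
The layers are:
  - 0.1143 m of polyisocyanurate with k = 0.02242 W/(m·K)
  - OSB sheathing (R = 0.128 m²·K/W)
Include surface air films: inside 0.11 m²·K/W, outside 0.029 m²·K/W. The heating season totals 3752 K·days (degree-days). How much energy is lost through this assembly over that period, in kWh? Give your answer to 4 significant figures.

0.1143/0.02242 = 5.0981
R_total = 0.11 + 5.0981 + 0.128 + 0.029 = 5.3651 m²·K/W
E = A × HDD × 24 / R / 1000 = 140.5 × 3752 × 24 / 5.3651 / 1000 = 2358.1 kWh

2358 kWh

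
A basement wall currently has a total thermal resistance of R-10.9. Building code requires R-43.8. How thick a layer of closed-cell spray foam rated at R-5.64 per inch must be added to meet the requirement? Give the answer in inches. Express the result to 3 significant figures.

ΔR = 43.8 − 10.9 = 32.9 ft²·°F·h/BTU
L = ΔR / (R/in) = 32.9/5.64 = 5.833 in

5.83 in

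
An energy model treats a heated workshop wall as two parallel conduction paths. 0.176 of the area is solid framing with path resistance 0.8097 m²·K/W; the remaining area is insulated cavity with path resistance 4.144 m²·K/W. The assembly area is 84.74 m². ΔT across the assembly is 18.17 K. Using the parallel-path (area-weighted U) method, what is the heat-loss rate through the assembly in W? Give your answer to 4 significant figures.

640.8 W

U_eff = 0.824/4.144 + 0.176/0.8097 = 0.19884 + 0.21736 = 0.41621
R_eff = 1/U_eff = 2.4027 m²·K/W
Q = 84.74 × 18.17 / 2.4027 = 640.84 W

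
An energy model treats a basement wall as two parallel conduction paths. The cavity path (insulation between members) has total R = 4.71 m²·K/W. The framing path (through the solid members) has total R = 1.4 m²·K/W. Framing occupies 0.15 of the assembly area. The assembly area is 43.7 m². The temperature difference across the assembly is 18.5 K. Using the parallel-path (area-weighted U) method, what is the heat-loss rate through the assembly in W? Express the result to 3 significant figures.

U_eff = 0.85/4.71 + 0.15/1.4 = 0.1805 + 0.1071 = 0.2876
R_eff = 1/U_eff = 3.477 m²·K/W
Q = 43.7 × 18.5 / 3.477 = 232.5 W

233 W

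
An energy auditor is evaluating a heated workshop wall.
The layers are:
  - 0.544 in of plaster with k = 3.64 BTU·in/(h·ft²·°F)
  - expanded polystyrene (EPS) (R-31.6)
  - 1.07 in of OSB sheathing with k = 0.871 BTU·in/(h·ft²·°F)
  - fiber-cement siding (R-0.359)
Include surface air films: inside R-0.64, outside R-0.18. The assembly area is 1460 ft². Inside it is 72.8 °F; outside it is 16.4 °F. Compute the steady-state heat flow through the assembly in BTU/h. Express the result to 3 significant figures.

0.544/3.64 = 0.1495
1.07/0.871 = 1.228
R_total = 0.64 + 0.1495 + 31.6 + 1.228 + 0.359 + 0.18 = 34.16 ft²·°F·h/BTU
Q = A·ΔT/R = 1460 × (72.8 − 16.4) / 34.16 = 2411 BTU/h

2410 BTU/h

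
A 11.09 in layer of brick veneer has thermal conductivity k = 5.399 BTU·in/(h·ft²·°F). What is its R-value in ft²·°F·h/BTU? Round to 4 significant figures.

R = L/k = 11.09/5.399 = 2.0541 ft²·°F·h/BTU

2.054 ft²·°F·h/BTU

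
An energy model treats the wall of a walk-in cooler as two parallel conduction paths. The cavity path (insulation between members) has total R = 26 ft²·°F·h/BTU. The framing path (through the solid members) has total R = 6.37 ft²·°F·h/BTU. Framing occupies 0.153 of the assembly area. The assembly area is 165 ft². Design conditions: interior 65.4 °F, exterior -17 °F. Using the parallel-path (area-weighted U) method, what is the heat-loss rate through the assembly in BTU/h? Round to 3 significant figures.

769 BTU/h

U_eff = 0.847/26 + 0.153/6.37 = 0.03258 + 0.02402 = 0.0566
R_eff = 1/U_eff = 17.67 ft²·°F·h/BTU
Q = 165 × (65.4 − (-17)) / 17.67 = 769.5 BTU/h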